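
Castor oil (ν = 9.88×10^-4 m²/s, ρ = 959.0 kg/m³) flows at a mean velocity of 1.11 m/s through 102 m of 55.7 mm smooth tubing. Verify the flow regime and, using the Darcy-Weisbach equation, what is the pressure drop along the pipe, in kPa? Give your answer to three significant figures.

Re = VD/ν = 1.11·0.05570/9.88×10^-4 = 62.6 → laminar (Re < 2300)
f = 64/Re = 1.023
h_f = f(L/D)V²/(2g) = 1.023·(102/0.05570)·1.11²/(2·9.81) = 117.6 m
Δp = ρg·h_f = 959.0·9.81·117.6 = 1106 kPa

Δp ≈ 1110 kPa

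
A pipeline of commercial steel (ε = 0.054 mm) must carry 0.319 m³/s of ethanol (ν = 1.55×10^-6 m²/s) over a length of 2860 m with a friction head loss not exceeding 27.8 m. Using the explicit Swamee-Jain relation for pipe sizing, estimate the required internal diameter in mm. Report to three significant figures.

Swamee-Jain (Type III): D = 0.66·[ε^1.25·(LQ²/(gh_f))^4.75 + ν·Q^9.4·(L/(gh_f))^5.2]^0.04
LQ²/(gh_f) = 1.067; L/(gh_f) = 10.49
Term 1 = ε^1.25·(…)^4.75 = 6.30×10^-6; Term 2 = ν·Q^9.4·(…)^5.2 = 6.81×10^-6
D = 0.66·(6.30×10^-6 + 6.81×10^-6)^0.04 = 0.4210 m = 421 mm
Check: V = 2.29 m/s, Re = 6.22×10^5, f = 0.01447, h_f = 26.3 m ≈ 27.8 m ✓

D ≈ 421 mm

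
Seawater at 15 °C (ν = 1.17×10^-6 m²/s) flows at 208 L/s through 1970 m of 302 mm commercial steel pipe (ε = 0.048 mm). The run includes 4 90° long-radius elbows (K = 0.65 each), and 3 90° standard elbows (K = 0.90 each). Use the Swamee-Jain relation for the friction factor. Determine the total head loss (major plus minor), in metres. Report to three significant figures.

H_L ≈ 43.2 m

V = 4Q/(πD²) = 2.904 m/s; V²/2g = 0.4298 m
Re = 7.50×10^5, ε/D = 1.59×10^-4 → f = 0.01459 (Swamee-Jain)
Major: h_f = f(L/D)·V²/2g = 0.01459·6523·0.4298 = 40.91 m
Minor: ΣK = 5.30; h_m = ΣK·V²/2g = 2.278 m
Total H_L = 40.91 + 2.278 = 43.18 m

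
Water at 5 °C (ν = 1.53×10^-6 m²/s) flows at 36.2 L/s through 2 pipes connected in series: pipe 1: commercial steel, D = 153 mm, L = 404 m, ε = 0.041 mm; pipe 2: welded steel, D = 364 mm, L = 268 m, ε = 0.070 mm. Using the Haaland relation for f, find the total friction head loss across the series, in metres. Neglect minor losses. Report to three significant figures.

H ≈ 9.14 m

Pipe 1: V = 1.969 m/s, Re = 1.97×10^5, ε/D = 2.68×10^-4, f = 0.01734, h_1 = f(L/D)V²/2g = 9.048 m
Pipe 2: V = 0.3479 m/s, Re = 8.28×10^4, ε/D = 1.92×10^-4, f = 0.01933, h_2 = f(L/D)V²/2g = 0.08778 m
Series → Q common, losses add: H = Σh = 9.136 m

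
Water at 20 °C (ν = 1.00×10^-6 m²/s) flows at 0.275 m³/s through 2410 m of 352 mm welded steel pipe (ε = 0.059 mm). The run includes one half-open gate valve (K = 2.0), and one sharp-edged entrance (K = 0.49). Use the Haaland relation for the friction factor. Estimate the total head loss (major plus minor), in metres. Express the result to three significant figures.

V = 4Q/(πD²) = 2.826 m/s; V²/2g = 0.4070 m
Re = 9.95×10^5, ε/D = 1.68×10^-4 → f = 0.01423 (Haaland)
Major: h_f = f(L/D)·V²/2g = 0.01423·6847·0.4070 = 39.65 m
Minor: ΣK = 2.49; h_m = ΣK·V²/2g = 1.013 m
Total H_L = 39.65 + 1.013 = 40.67 m

H_L ≈ 40.7 m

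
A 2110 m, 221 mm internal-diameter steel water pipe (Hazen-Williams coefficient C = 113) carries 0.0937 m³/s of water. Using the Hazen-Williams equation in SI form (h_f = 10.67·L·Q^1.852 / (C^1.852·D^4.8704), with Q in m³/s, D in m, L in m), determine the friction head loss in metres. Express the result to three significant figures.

h_f ≈ 69.0 m

h_f = 10.67·2110·0.0937^1.852 / (113^1.852·0.221^4.8704) = 69.00 m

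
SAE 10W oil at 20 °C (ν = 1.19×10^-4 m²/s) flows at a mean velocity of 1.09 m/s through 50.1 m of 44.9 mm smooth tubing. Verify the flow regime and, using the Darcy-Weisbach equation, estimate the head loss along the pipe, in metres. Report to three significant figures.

h_f ≈ 10.5 m

Re = VD/ν = 1.09·0.04490/1.19×10^-4 = 411 → laminar (Re < 2300)
f = 64/Re = 0.1556
h_f = f(L/D)V²/(2g) = 0.1556·(50.1/0.04490)·1.09²/(2·9.81) = 10.51 m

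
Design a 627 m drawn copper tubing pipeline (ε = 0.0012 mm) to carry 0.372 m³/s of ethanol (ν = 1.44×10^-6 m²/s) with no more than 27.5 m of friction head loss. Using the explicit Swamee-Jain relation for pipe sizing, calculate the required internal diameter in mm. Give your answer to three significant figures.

D ≈ 317 mm

Swamee-Jain (Type III): D = 0.66·[ε^1.25·(LQ²/(gh_f))^4.75 + ν·Q^9.4·(L/(gh_f))^5.2]^0.04
LQ²/(gh_f) = 0.3216; L/(gh_f) = 2.324
Term 1 = ε^1.25·(…)^4.75 = 1.82×10^-10; Term 2 = ν·Q^9.4·(…)^5.2 = 1.06×10^-8
D = 0.66·(1.82×10^-10 + 1.06×10^-8)^0.04 = 0.3169 m = 317 mm
Check: V = 4.72 m/s, Re = 1.04×10^6, f = 0.01163, h_f = 26.1 m ≈ 27.5 m ✓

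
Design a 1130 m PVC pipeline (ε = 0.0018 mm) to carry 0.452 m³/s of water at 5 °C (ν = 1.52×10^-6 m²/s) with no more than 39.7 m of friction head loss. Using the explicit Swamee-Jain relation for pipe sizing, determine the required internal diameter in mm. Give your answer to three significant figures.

Swamee-Jain (Type III): D = 0.66·[ε^1.25·(LQ²/(gh_f))^4.75 + ν·Q^9.4·(L/(gh_f))^5.2]^0.04
LQ²/(gh_f) = 0.5928; L/(gh_f) = 2.901
Term 1 = ε^1.25·(…)^4.75 = 5.50×10^-9; Term 2 = ν·Q^9.4·(…)^5.2 = 2.22×10^-7
D = 0.66·(5.50×10^-9 + 2.22×10^-7)^0.04 = 0.3579 m = 358 mm
Check: V = 4.49 m/s, Re = 1.06×10^6, f = 0.01163, h_f = 37.8 m ≈ 39.7 m ✓

D ≈ 358 mm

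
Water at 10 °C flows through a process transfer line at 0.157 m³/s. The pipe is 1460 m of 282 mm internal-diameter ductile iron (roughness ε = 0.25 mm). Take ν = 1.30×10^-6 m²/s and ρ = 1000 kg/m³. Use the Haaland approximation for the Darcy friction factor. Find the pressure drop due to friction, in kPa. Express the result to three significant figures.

Δp ≈ 321 kPa

V = 4Q/(πD²) = 4·0.157/(π·0.282²) = 2.514 m/s
Re = VD/ν = 2.514·0.282/1.30×10^-6 = 5.45×10^5 → turbulent
ε/D = 0.25/282 = 8.87×10^-4
Haaland: f = 0.01963
h_f = f(L/D)V²/(2g) = 0.01963·(1460/0.282)·2.514²/(2·9.81) = 32.74 m
Δp = ρg·h_f = 1000·9.81·32.74 = 321.1 kPa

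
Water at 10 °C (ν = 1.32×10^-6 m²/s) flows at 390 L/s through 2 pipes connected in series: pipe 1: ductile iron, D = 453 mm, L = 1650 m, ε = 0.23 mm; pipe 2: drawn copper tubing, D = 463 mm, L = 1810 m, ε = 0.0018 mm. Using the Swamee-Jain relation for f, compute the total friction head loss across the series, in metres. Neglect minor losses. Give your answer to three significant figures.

Pipe 1: V = 2.420 m/s, Re = 8.30×10^5, ε/D = 5.08×10^-4, f = 0.01745, h_1 = f(L/D)V²/2g = 18.97 m
Pipe 2: V = 2.316 m/s, Re = 8.12×10^5, ε/D = 3.89×10^-6, f = 0.01211, h_2 = f(L/D)V²/2g = 12.95 m
Series → Q common, losses add: H = Σh = 31.92 m

H ≈ 31.9 m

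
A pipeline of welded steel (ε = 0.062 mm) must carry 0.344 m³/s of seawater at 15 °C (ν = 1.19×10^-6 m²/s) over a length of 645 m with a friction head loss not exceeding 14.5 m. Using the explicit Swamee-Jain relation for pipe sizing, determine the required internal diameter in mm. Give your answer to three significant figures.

D ≈ 367 mm

Swamee-Jain (Type III): D = 0.66·[ε^1.25·(LQ²/(gh_f))^4.75 + ν·Q^9.4·(L/(gh_f))^5.2]^0.04
LQ²/(gh_f) = 0.5366; L/(gh_f) = 4.534
Term 1 = ε^1.25·(…)^4.75 = 2.86×10^-7; Term 2 = ν·Q^9.4·(…)^5.2 = 1.36×10^-7
D = 0.66·(2.86×10^-7 + 1.36×10^-7)^0.04 = 0.3669 m = 367 mm
Check: V = 3.25 m/s, Re = 1.00×10^6, f = 0.01441, h_f = 13.7 m ≈ 14.5 m ✓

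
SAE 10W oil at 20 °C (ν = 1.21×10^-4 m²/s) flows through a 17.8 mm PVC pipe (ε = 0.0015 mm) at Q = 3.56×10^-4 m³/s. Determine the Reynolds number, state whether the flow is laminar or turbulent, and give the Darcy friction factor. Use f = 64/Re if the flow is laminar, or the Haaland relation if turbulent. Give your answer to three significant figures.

Re ≈ 210; laminar; f = 64/Re ≈ 0.304

V = 4Q/(πD²) = 1.431 m/s
Re = VD/ν = 1.431·0.0178/1.21×10^-4 = 210
Re < 2300 → laminar → f = 64/Re = 0.3041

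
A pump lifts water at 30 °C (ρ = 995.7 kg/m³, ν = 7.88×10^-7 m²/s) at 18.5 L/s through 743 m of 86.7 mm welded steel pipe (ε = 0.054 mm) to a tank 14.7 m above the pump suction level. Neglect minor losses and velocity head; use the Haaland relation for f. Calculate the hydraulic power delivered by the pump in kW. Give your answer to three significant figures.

P_hyd ≈ 17.1 kW

V = 4Q/(πD²) = 3.134 m/s; Re = 3.45×10^5; ε/D = 6.23×10^-4; f = 0.01861
h_f = f(L/D)V²/2g = 79.84 m
Total head H = z + h_f = 14.7 + 79.84 = 94.54 m
P_hyd = ρgQH = 995.7·9.81·0.0185·94.54 = 17.08 kW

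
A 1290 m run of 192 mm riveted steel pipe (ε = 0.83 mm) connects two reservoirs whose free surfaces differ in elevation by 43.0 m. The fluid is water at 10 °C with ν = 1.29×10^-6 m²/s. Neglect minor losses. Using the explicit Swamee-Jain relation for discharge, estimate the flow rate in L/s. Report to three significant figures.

Swamee-Jain (Type II): Q = -0.965·√(gD⁵h_f/L)·ln[ε/(3.7D) + √(3.17ν²L/(gD³h_f))]
√(gD⁵h_f/L) = √(9.81·0.192⁵·43.0/1290) = 0.009237
ε/(3.7D) = 0.00117; √(3.17ν²L/(gD³h_f)) = 4.77×10^-5
Q = -0.965·0.009237·ln(0.001216) = 0.05983 m³/s
Check: V = 2.07 m/s, Re = 3.08×10^5, f = 0.02955, h_f = 43.2 m ≈ 43.0 m ✓

Q ≈ 59.8 L/s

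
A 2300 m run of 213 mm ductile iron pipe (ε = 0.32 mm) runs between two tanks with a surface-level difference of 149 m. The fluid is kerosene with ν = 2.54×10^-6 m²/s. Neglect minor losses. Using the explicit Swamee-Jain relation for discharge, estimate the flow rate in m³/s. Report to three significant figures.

Q ≈ 0.124 m³/s

Swamee-Jain (Type II): Q = -0.965·√(gD⁵h_f/L)·ln[ε/(3.7D) + √(3.17ν²L/(gD³h_f))]
√(gD⁵h_f/L) = √(9.81·0.213⁵·149/2300) = 0.01669
ε/(3.7D) = 4.06×10^-4; √(3.17ν²L/(gD³h_f)) = 5.77×10^-5
Q = -0.965·0.01669·ln(4.637×10^-4) = 0.1236 m³/s
Check: V = 3.47 m/s, Re = 2.91×10^5, f = 0.02264, h_f = 150 m ≈ 149 m ✓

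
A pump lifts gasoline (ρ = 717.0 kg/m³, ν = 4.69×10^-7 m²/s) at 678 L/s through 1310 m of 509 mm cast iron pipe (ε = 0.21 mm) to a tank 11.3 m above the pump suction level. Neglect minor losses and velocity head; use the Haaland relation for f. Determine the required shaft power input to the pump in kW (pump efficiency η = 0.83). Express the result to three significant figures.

V = 4Q/(πD²) = 3.332 m/s; Re = 3.62×10^6; ε/D = 4.13×10^-4; f = 0.01618
h_f = f(L/D)V²/2g = 23.56 m
Total head H = z + h_f = 11.3 + 23.56 = 34.86 m
P_hyd = ρgQH = 717.0·9.81·0.678·34.86 = 166.3 kW
P_shaft = P_hyd/η = 166.3/0.83 = 200.3 kW

P_shaft ≈ 200 kW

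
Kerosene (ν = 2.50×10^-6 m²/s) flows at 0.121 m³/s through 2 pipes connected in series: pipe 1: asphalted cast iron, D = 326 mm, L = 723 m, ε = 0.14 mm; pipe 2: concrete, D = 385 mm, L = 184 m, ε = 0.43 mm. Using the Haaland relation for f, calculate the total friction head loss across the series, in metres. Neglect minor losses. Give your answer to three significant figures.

Pipe 1: V = 1.450 m/s, Re = 1.89×10^5, ε/D = 4.29×10^-4, f = 0.01836, h_1 = f(L/D)V²/2g = 4.360 m
Pipe 2: V = 1.039 m/s, Re = 1.60×10^5, ε/D = 0.00112, f = 0.02163, h_2 = f(L/D)V²/2g = 0.5691 m
Series → Q common, losses add: H = Σh = 4.929 m

H ≈ 4.93 m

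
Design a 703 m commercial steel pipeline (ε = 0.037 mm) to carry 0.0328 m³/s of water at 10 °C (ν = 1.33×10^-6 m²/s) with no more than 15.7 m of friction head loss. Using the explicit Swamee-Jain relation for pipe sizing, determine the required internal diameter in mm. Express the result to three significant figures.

D ≈ 149 mm

Swamee-Jain (Type III): D = 0.66·[ε^1.25·(LQ²/(gh_f))^4.75 + ν·Q^9.4·(L/(gh_f))^5.2]^0.04
LQ²/(gh_f) = 0.004911; L/(gh_f) = 4.564
Term 1 = ε^1.25·(…)^4.75 = 3.11×10^-17; Term 2 = ν·Q^9.4·(…)^5.2 = 4.00×10^-17
D = 0.66·(3.11×10^-17 + 4.00×10^-17)^0.04 = 0.1491 m = 149 mm
Check: V = 1.88 m/s, Re = 2.11×10^5, f = 0.01735, h_f = 14.7 m ≈ 15.7 m ✓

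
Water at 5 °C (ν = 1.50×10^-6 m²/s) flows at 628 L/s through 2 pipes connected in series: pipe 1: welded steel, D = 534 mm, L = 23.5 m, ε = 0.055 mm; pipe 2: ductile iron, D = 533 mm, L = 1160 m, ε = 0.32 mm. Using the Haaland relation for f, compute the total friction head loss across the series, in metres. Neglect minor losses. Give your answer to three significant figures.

Pipe 1: V = 2.804 m/s, Re = 9.98×10^5, ε/D = 1.03×10^-4, f = 0.01337, h_1 = f(L/D)V²/2g = 0.2358 m
Pipe 2: V = 2.815 m/s, Re = 1.00×10^6, ε/D = 6.00×10^-4, f = 0.01783, h_2 = f(L/D)V²/2g = 15.67 m
Series → Q common, losses add: H = Σh = 15.90 m

H ≈ 15.9 m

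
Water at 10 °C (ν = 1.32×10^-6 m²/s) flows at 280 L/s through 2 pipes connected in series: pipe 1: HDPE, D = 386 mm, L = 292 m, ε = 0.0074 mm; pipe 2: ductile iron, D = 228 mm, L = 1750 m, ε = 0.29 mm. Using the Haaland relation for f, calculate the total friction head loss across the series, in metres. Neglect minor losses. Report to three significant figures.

Pipe 1: V = 2.393 m/s, Re = 7.00×10^5, ε/D = 1.92×10^-5, f = 0.01260, h_1 = f(L/D)V²/2g = 2.781 m
Pipe 2: V = 6.858 m/s, Re = 1.18×10^6, ε/D = 0.00127, f = 0.02107, h_2 = f(L/D)V²/2g = 387.7 m
Series → Q common, losses add: H = Σh = 390.4 m

H ≈ 390 m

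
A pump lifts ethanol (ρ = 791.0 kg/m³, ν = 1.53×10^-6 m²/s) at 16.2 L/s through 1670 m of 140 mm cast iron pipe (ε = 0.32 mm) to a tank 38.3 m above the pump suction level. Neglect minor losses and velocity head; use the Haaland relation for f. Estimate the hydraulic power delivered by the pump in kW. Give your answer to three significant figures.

P_hyd ≈ 7.00 kW

V = 4Q/(πD²) = 1.052 m/s; Re = 9.63×10^4; ε/D = 0.00229; f = 0.02576
h_f = f(L/D)V²/2g = 17.35 m
Total head H = z + h_f = 38.3 + 17.35 = 55.65 m
P_hyd = ρgQH = 791.0·9.81·0.0162·55.65 = 6.995 kW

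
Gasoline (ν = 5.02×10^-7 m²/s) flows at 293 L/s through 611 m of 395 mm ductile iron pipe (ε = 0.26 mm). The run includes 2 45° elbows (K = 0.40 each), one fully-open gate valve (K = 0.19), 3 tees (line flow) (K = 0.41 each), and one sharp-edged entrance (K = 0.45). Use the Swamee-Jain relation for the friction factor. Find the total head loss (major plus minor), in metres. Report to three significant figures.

V = 4Q/(πD²) = 2.391 m/s; V²/2g = 0.2914 m
Re = 1.88×10^6, ε/D = 6.58×10^-4 → f = 0.01807 (Swamee-Jain)
Major: h_f = f(L/D)·V²/2g = 0.01807·1547·0.2914 = 8.146 m
Minor: ΣK = 2.67; h_m = ΣK·V²/2g = 0.7780 m
Total H_L = 8.146 + 0.7780 = 8.924 m

H_L ≈ 8.92 m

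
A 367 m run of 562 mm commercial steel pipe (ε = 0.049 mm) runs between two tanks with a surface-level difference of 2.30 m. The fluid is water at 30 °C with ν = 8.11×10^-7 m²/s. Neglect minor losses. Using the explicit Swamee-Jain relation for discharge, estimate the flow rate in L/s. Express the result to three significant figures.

Swamee-Jain (Type II): Q = -0.965·√(gD⁵h_f/L)·ln[ε/(3.7D) + √(3.17ν²L/(gD³h_f))]
√(gD⁵h_f/L) = √(9.81·0.562⁵·2.30/367) = 0.05871
ε/(3.7D) = 2.36×10^-5; √(3.17ν²L/(gD³h_f)) = 1.38×10^-5
Q = -0.965·0.05871·ln(3.739×10^-5) = 0.5775 m³/s
Check: V = 2.33 m/s, Re = 1.61×10^6, f = 0.01282, h_f = 2.31 m ≈ 2.30 m ✓

Q ≈ 578 L/s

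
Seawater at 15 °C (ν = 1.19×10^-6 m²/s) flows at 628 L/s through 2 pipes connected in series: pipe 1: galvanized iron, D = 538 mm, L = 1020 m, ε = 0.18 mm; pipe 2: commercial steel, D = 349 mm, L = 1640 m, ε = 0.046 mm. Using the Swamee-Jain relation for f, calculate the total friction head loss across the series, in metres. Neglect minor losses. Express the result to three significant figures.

Pipe 1: V = 2.763 m/s, Re = 1.25×10^6, ε/D = 3.35×10^-4, f = 0.01593, h_1 = f(L/D)V²/2g = 11.74 m
Pipe 2: V = 6.565 m/s, Re = 1.93×10^6, ε/D = 1.32×10^-4, f = 0.01342, h_2 = f(L/D)V²/2g = 138.5 m
Series → Q common, losses add: H = Σh = 150.3 m

H ≈ 150 m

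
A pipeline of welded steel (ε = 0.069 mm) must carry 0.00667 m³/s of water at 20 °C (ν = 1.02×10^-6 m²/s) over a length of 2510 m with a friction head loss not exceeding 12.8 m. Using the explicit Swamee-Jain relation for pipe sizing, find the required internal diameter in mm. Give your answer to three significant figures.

Swamee-Jain (Type III): D = 0.66·[ε^1.25·(LQ²/(gh_f))^4.75 + ν·Q^9.4·(L/(gh_f))^5.2]^0.04
LQ²/(gh_f) = 8.893×10^-4; L/(gh_f) = 19.99
Term 1 = ε^1.25·(…)^4.75 = 2.03×10^-20; Term 2 = ν·Q^9.4·(…)^5.2 = 2.09×10^-20
D = 0.66·(2.03×10^-20 + 2.09×10^-20)^0.04 = 0.1107 m = 111 mm
Check: V = 0.693 m/s, Re = 7.52×10^4, f = 0.02169, h_f = 12.0 m ≈ 12.8 m ✓

D ≈ 111 mm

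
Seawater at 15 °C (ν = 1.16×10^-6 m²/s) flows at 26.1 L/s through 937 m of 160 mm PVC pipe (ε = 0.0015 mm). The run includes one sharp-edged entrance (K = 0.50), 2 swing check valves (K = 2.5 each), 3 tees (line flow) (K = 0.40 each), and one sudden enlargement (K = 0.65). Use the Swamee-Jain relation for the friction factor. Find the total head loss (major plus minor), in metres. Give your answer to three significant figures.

H_L ≈ 8.66 m

V = 4Q/(πD²) = 1.298 m/s; V²/2g = 0.08589 m
Re = 1.79×10^5, ε/D = 9.38×10^-6 → f = 0.01595 (Swamee-Jain)
Major: h_f = f(L/D)·V²/2g = 0.01595·5856·0.08589 = 8.024 m
Minor: ΣK = 7.35; h_m = ΣK·V²/2g = 0.6313 m
Total H_L = 8.024 + 0.6313 = 8.655 m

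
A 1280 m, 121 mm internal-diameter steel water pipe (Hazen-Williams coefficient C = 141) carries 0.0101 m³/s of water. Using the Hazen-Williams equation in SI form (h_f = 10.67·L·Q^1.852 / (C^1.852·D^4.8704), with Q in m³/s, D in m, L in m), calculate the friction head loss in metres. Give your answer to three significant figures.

h_f = 10.67·1280·0.0101^1.852 / (141^1.852·0.121^4.8704) = 8.438 m

h_f ≈ 8.44 m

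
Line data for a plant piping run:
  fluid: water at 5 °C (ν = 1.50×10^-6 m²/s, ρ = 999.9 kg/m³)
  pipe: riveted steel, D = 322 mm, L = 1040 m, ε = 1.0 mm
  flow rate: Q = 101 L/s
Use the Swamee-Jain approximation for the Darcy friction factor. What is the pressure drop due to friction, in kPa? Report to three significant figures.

Δp ≈ 67.2 kPa

V = 4Q/(πD²) = 4·0.101/(π·0.322²) = 1.240 m/s
Re = VD/ν = 1.240·0.322/1.50×10^-6 = 2.66×10^5 → turbulent
ε/D = 1.0/322 = 0.00311
Swamee-Jain: f = 0.02707
h_f = f(L/D)V²/(2g) = 0.02707·(1040/0.322)·1.240²/(2·9.81) = 6.856 m
Δp = ρg·h_f = 999.9·9.81·6.856 = 67.25 kPa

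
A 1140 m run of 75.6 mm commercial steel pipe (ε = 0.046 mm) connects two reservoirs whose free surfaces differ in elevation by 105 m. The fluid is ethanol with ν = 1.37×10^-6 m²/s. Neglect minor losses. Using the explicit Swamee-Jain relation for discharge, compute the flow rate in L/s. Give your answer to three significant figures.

Q ≈ 11.8 L/s

Swamee-Jain (Type II): Q = -0.965·√(gD⁵h_f/L)·ln[ε/(3.7D) + √(3.17ν²L/(gD³h_f))]
√(gD⁵h_f/L) = √(9.81·0.0756⁵·105/1140) = 0.001494
ε/(3.7D) = 1.64×10^-4; √(3.17ν²L/(gD³h_f)) = 1.23×10^-4
Q = -0.965·0.001494·ln(2.879×10^-4) = 0.01175 m³/s
Check: V = 2.62 m/s, Re = 1.44×10^5, f = 0.02006, h_f = 106 m ≈ 105 m ✓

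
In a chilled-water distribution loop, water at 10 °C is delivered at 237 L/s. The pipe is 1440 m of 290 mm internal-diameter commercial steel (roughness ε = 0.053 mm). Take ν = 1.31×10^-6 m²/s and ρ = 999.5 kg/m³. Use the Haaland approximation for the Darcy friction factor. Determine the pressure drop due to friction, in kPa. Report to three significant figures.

V = 4Q/(πD²) = 4·0.237/(π·0.290²) = 3.588 m/s
Re = VD/ν = 3.588·0.290/1.31×10^-6 = 7.94×10^5 → turbulent
ε/D = 0.053/290 = 1.83×10^-4
Haaland: f = 0.01460
h_f = f(L/D)V²/(2g) = 0.01460·(1440/0.290)·3.588²/(2·9.81) = 47.58 m
Δp = ρg·h_f = 999.5·9.81·47.58 = 466.6 kPa

Δp ≈ 467 kPa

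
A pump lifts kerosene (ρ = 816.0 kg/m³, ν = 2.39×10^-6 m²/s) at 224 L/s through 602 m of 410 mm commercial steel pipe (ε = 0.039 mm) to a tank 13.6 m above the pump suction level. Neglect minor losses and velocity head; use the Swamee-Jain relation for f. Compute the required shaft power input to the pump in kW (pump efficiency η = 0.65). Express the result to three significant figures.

V = 4Q/(πD²) = 1.697 m/s; Re = 2.91×10^5; ε/D = 9.51×10^-5; f = 0.01546
h_f = f(L/D)V²/2g = 3.330 m
Total head H = z + h_f = 13.6 + 3.330 = 16.93 m
P_hyd = ρgQH = 816.0·9.81·0.224·16.93 = 30.36 kW
P_shaft = P_hyd/η = 30.36/0.65 = 46.70 kW

P_shaft ≈ 46.7 kW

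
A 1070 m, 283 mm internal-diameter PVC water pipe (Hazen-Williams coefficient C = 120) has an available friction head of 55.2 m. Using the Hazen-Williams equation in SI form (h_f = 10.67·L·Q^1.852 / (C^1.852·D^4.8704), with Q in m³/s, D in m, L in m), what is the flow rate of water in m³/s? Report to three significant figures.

Q ≈ 0.244 m³/s

Rearranging: Q = [h_f·C^1.852·D^4.8704 / (10.67·L)]^(1/1.852)
Q = [55.2·120^1.852·0.283^4.8704 / (10.67·1070)]^0.540 = 0.2439 m³/s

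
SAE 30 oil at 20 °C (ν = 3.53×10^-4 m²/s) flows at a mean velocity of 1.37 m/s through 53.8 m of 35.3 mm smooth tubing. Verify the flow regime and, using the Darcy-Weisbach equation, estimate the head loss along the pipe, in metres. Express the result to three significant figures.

h_f ≈ 68.1 m

Re = VD/ν = 1.37·0.03530/3.53×10^-4 = 137 → laminar (Re < 2300)
f = 64/Re = 0.4672
h_f = f(L/D)V²/(2g) = 0.4672·(53.8/0.03530)·1.37²/(2·9.81) = 68.11 m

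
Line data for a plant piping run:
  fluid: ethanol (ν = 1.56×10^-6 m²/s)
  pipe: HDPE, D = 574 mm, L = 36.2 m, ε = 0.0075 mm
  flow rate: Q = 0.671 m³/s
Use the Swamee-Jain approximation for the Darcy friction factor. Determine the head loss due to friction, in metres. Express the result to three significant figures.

h_f ≈ 0.260 m

V = 4Q/(πD²) = 4·0.671/(π·0.574²) = 2.593 m/s
Re = VD/ν = 2.593·0.574/1.56×10^-6 = 9.54×10^5 → turbulent
ε/D = 0.0075/574 = 1.31×10^-5
Swamee-Jain: f = 0.01201
h_f = f(L/D)V²/(2g) = 0.01201·(36.2/0.574)·2.593²/(2·9.81) = 0.2595 m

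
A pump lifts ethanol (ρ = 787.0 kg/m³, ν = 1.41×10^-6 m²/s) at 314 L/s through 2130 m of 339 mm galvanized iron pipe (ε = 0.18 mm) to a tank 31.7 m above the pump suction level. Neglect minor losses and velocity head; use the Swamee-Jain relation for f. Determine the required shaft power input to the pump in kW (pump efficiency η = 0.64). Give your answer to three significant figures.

V = 4Q/(πD²) = 3.479 m/s; Re = 8.36×10^5; ε/D = 5.31×10^-4; f = 0.01760
h_f = f(L/D)V²/2g = 68.22 m
Total head H = z + h_f = 31.7 + 68.22 = 99.92 m
P_hyd = ρgQH = 787.0·9.81·0.314·99.92 = 242.2 kW
P_shaft = P_hyd/η = 242.2/0.64 = 378.5 kW

P_shaft ≈ 378 kW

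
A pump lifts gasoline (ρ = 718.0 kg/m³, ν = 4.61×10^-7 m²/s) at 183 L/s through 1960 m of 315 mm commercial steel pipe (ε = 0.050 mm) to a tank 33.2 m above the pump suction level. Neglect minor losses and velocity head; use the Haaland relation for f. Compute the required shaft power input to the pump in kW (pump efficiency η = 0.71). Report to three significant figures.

V = 4Q/(πD²) = 2.348 m/s; Re = 1.60×10^6; ε/D = 1.59×10^-4; f = 0.01378
h_f = f(L/D)V²/2g = 24.09 m
Total head H = z + h_f = 33.2 + 24.09 = 57.29 m
P_hyd = ρgQH = 718.0·9.81·0.183·57.29 = 73.85 kW
P_shaft = P_hyd/η = 73.85/0.71 = 104.0 kW

P_shaft ≈ 104 kW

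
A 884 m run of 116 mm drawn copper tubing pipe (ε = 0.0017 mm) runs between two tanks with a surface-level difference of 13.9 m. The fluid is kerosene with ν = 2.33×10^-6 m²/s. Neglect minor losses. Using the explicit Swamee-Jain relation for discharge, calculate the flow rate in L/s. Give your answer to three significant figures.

Q ≈ 14.3 L/s

Swamee-Jain (Type II): Q = -0.965·√(gD⁵h_f/L)·ln[ε/(3.7D) + √(3.17ν²L/(gD³h_f))]
√(gD⁵h_f/L) = √(9.81·0.116⁵·13.9/884) = 0.001800
ε/(3.7D) = 3.96×10^-6; √(3.17ν²L/(gD³h_f)) = 2.67×10^-4
Q = -0.965·0.001800·ln(2.713×10^-4) = 0.01426 m³/s
Check: V = 1.35 m/s, Re = 6.72×10^4, f = 0.01952, h_f = 13.8 m ≈ 13.9 m ✓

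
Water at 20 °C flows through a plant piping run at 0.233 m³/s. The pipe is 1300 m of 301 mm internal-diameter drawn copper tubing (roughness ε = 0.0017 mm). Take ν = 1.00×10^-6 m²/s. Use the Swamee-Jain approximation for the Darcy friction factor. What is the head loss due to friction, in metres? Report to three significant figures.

V = 4Q/(πD²) = 4·0.233/(π·0.301²) = 3.274 m/s
Re = VD/ν = 3.274·0.301/1.00×10^-6 = 9.86×10^5 → turbulent
ε/D = 0.0017/301 = 5.65×10^-6
Swamee-Jain: f = 0.01178
h_f = f(L/D)V²/(2g) = 0.01178·(1300/0.301)·3.274²/(2·9.81) = 27.79 m

h_f ≈ 27.8 m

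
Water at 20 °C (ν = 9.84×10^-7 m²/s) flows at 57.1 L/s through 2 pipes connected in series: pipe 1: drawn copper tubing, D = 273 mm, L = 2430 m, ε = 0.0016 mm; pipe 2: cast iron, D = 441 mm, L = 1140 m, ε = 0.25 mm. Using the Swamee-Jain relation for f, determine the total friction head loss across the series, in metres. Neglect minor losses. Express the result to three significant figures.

H ≈ 6.72 m

Pipe 1: V = 0.9755 m/s, Re = 2.71×10^5, ε/D = 5.86×10^-6, f = 0.01472, h_1 = f(L/D)V²/2g = 6.355 m
Pipe 2: V = 0.3738 m/s, Re = 1.68×10^5, ε/D = 5.67×10^-4, f = 0.01958, h_2 = f(L/D)V²/2g = 0.3606 m
Series → Q common, losses add: H = Σh = 6.715 m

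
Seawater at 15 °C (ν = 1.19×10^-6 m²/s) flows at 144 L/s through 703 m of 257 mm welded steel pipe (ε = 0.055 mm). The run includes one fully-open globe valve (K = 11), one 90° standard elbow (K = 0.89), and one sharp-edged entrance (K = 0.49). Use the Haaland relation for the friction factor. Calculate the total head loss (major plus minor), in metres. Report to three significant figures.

V = 4Q/(πD²) = 2.776 m/s; V²/2g = 0.3927 m
Re = 6.00×10^5, ε/D = 2.14×10^-4 → f = 0.01521 (Haaland)
Major: h_f = f(L/D)·V²/2g = 0.01521·2735·0.3927 = 16.34 m
Minor: ΣK = 12.4; h_m = ΣK·V²/2g = 4.862 m
Total H_L = 16.34 + 4.862 = 21.20 m

H_L ≈ 21.2 m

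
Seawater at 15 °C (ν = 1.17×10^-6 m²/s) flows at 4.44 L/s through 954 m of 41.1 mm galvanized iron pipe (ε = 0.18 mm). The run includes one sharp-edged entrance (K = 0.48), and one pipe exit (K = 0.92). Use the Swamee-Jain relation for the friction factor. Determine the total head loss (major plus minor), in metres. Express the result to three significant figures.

H_L ≈ 402 m

V = 4Q/(πD²) = 3.347 m/s; V²/2g = 0.5708 m
Re = 1.18×10^5, ε/D = 0.00438 → f = 0.03029 (Swamee-Jain)
Major: h_f = f(L/D)·V²/2g = 0.03029·23212·0.5708 = 401.4 m
Minor: ΣK = 1.40; h_m = ΣK·V²/2g = 0.7992 m
Total H_L = 401.4 + 0.7992 = 402.2 m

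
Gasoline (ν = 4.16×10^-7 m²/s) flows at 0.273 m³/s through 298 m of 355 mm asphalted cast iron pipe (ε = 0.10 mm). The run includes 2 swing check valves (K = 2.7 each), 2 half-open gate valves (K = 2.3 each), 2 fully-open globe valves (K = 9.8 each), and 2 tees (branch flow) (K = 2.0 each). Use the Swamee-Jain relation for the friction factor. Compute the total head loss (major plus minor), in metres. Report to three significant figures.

H_L ≈ 18.0 m

V = 4Q/(πD²) = 2.758 m/s; V²/2g = 0.3877 m
Re = 2.35×10^6, ε/D = 2.82×10^-4 → f = 0.01515 (Swamee-Jain)
Major: h_f = f(L/D)·V²/2g = 0.01515·839.4·0.3877 = 4.932 m
Minor: ΣK = 33.6; h_m = ΣK·V²/2g = 13.03 m
Total H_L = 4.932 + 13.03 = 17.96 m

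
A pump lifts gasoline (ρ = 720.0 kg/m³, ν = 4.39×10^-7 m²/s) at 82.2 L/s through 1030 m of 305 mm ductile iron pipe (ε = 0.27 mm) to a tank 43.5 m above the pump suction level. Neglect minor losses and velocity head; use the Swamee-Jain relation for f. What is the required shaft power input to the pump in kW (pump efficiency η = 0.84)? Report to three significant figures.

V = 4Q/(πD²) = 1.125 m/s; Re = 7.82×10^5; ε/D = 8.85×10^-4; f = 0.01959
h_f = f(L/D)V²/2g = 4.268 m
Total head H = z + h_f = 43.5 + 4.268 = 47.77 m
P_hyd = ρgQH = 720.0·9.81·0.0822·47.77 = 27.73 kW
P_shaft = P_hyd/η = 27.73/0.84 = 33.02 kW

P_shaft ≈ 33.0 kW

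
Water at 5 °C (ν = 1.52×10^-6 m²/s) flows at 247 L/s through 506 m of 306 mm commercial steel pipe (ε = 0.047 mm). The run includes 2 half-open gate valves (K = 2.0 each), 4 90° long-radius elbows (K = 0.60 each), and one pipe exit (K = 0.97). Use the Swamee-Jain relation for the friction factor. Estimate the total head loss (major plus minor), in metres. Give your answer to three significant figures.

H_L ≈ 18.2 m

V = 4Q/(πD²) = 3.359 m/s; V²/2g = 0.5749 m
Re = 6.76×10^5, ε/D = 1.54×10^-4 → f = 0.01465 (Swamee-Jain)
Major: h_f = f(L/D)·V²/2g = 0.01465·1654·0.5749 = 13.93 m
Minor: ΣK = 7.37; h_m = ΣK·V²/2g = 4.237 m
Total H_L = 13.93 + 4.237 = 18.17 m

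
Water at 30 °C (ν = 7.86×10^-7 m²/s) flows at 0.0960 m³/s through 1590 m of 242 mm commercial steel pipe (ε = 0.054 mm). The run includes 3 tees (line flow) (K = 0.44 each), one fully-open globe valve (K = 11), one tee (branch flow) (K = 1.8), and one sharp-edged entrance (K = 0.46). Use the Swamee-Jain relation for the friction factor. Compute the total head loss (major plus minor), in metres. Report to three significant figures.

H_L ≈ 25.7 m

V = 4Q/(πD²) = 2.087 m/s; V²/2g = 0.2220 m
Re = 6.43×10^5, ε/D = 2.23×10^-4 → f = 0.01543 (Swamee-Jain)
Major: h_f = f(L/D)·V²/2g = 0.01543·6570·0.2220 = 22.51 m
Minor: ΣK = 14.6; h_m = ΣK·V²/2g = 3.237 m
Total H_L = 22.51 + 3.237 = 25.74 m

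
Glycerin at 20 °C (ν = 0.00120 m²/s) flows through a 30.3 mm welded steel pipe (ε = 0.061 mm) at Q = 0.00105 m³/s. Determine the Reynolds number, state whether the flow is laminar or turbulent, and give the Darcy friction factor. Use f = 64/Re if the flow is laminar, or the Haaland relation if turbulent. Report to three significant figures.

Re ≈ 36.8; laminar; f = 64/Re ≈ 1.74

V = 4Q/(πD²) = 1.456 m/s
Re = VD/ν = 1.456·0.0303/0.00120 = 36.8
Re < 2300 → laminar → f = 64/Re = 1.741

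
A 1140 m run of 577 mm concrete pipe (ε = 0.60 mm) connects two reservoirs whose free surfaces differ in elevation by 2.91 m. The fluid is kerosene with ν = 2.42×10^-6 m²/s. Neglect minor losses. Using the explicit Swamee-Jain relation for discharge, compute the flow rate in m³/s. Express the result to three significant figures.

Q ≈ 0.308 m³/s

Swamee-Jain (Type II): Q = -0.965·√(gD⁵h_f/L)·ln[ε/(3.7D) + √(3.17ν²L/(gD³h_f))]
√(gD⁵h_f/L) = √(9.81·0.577⁵·2.91/1140) = 0.04002
ε/(3.7D) = 2.81×10^-4; √(3.17ν²L/(gD³h_f)) = 6.21×10^-5
Q = -0.965·0.04002·ln(3.432×10^-4) = 0.3081 m³/s
Check: V = 1.18 m/s, Re = 2.81×10^5, f = 0.02097, h_f = 2.93 m ≈ 2.91 m ✓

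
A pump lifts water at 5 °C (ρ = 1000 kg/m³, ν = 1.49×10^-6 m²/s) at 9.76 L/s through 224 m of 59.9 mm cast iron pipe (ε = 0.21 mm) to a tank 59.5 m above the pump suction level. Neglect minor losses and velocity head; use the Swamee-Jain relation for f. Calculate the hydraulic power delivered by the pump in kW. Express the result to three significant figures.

P_hyd ≈ 11.9 kW

V = 4Q/(πD²) = 3.463 m/s; Re = 1.39×10^5; ε/D = 0.00351; f = 0.02842
h_f = f(L/D)V²/2g = 64.99 m
Total head H = z + h_f = 59.5 + 64.99 = 124.5 m
P_hyd = ρgQH = 1000·9.81·0.00976·124.5 = 11.92 kW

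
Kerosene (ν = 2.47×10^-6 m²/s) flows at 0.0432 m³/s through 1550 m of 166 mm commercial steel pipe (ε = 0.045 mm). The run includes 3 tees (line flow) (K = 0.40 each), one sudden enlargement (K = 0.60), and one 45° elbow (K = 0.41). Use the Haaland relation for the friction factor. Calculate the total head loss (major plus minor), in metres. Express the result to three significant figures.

H_L ≈ 35.0 m

V = 4Q/(πD²) = 1.996 m/s; V²/2g = 0.2031 m
Re = 1.34×10^5, ε/D = 2.71×10^-4 → f = 0.01825 (Haaland)
Major: h_f = f(L/D)·V²/2g = 0.01825·9337·0.2031 = 34.60 m
Minor: ΣK = 2.21; h_m = ΣK·V²/2g = 0.4488 m
Total H_L = 34.60 + 0.4488 = 35.05 m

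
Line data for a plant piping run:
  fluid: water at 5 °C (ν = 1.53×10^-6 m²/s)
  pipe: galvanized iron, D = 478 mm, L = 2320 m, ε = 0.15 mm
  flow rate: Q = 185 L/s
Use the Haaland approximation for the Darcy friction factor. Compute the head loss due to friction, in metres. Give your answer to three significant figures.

V = 4Q/(πD²) = 4·0.185/(π·0.478²) = 1.031 m/s
Re = VD/ν = 1.031·0.478/1.53×10^-6 = 3.22×10^5 → turbulent
ε/D = 0.15/478 = 3.14×10^-4
Haaland: f = 0.01680
h_f = f(L/D)V²/(2g) = 0.01680·(2320/0.478)·1.031²/(2·9.81) = 4.416 m

h_f ≈ 4.42 m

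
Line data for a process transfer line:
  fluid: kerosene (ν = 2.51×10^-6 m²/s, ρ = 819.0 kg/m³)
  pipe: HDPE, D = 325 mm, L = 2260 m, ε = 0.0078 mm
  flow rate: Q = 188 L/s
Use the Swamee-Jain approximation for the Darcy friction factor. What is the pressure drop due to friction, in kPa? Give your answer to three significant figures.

V = 4Q/(πD²) = 4·0.188/(π·0.325²) = 2.266 m/s
Re = VD/ν = 2.266·0.325/2.51×10^-6 = 2.93×10^5 → turbulent
ε/D = 0.0078/325 = 2.40×10^-5
Swamee-Jain: f = 0.01471
h_f = f(L/D)V²/(2g) = 0.01471·(2260/0.325)·2.266²/(2·9.81) = 26.77 m
Δp = ρg·h_f = 819.0·9.81·26.77 = 215.1 kPa

Δp ≈ 215 kPa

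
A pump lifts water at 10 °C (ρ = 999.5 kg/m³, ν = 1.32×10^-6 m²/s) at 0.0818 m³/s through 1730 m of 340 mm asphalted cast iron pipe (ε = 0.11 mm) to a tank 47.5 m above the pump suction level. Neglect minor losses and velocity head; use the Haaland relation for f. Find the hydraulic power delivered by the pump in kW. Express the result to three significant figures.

V = 4Q/(πD²) = 0.9010 m/s; Re = 2.32×10^5; ε/D = 3.24×10^-4; f = 0.01738
h_f = f(L/D)V²/2g = 3.658 m
Total head H = z + h_f = 47.5 + 3.658 = 51.16 m
P_hyd = ρgQH = 999.5·9.81·0.0818·51.16 = 41.03 kW

P_hyd ≈ 41.0 kW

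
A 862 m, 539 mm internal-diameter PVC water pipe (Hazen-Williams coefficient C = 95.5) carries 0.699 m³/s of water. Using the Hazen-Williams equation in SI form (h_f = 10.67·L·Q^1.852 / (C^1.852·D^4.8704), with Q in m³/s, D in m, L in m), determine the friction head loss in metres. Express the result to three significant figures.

h_f ≈ 20.7 m

h_f = 10.67·862·0.699^1.852 / (95.5^1.852·0.539^4.8704) = 20.70 m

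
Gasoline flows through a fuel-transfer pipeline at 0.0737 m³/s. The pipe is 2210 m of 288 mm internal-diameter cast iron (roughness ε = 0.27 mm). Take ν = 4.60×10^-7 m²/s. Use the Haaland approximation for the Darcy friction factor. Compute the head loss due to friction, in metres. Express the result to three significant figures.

h_f ≈ 9.89 m

V = 4Q/(πD²) = 4·0.0737/(π·0.288²) = 1.131 m/s
Re = VD/ν = 1.131·0.288/4.60×10^-7 = 7.08×10^5 → turbulent
ε/D = 0.27/288 = 9.38×10^-4
Haaland: f = 0.01976
h_f = f(L/D)V²/(2g) = 0.01976·(2210/0.288)·1.131²/(2·9.81) = 9.892 m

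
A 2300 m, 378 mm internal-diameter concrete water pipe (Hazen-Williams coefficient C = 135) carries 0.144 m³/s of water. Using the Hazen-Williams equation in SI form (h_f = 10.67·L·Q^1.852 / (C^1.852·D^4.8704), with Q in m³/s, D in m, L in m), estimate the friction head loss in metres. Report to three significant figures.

h_f ≈ 8.78 m

h_f = 10.67·2300·0.144^1.852 / (135^1.852·0.378^4.8704) = 8.782 m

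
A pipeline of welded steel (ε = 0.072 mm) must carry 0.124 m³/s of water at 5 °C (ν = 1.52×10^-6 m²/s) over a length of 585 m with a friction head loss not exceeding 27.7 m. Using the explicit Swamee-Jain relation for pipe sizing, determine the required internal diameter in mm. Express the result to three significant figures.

Swamee-Jain (Type III): D = 0.66·[ε^1.25·(LQ²/(gh_f))^4.75 + ν·Q^9.4·(L/(gh_f))^5.2]^0.04
LQ²/(gh_f) = 0.03310; L/(gh_f) = 2.153
Term 1 = ε^1.25·(…)^4.75 = 6.18×10^-13; Term 2 = ν·Q^9.4·(…)^5.2 = 2.46×10^-13
D = 0.66·(6.18×10^-13 + 2.46×10^-13)^0.04 = 0.2173 m = 217 mm
Check: V = 3.34 m/s, Re = 4.78×10^5, f = 0.01667, h_f = 25.6 m ≈ 27.7 m ✓

D ≈ 217 mm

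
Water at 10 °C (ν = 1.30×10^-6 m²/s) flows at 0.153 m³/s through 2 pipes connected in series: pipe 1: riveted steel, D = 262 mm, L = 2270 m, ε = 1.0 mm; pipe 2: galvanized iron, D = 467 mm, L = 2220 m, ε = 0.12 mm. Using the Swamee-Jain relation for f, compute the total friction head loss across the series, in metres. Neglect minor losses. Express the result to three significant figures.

H ≈ 104 m

Pipe 1: V = 2.838 m/s, Re = 5.72×10^5, ε/D = 0.00382, f = 0.02832, h_1 = f(L/D)V²/2g = 100.7 m
Pipe 2: V = 0.8932 m/s, Re = 3.21×10^5, ε/D = 2.57×10^-4, f = 0.01664, h_2 = f(L/D)V²/2g = 3.217 m
Series → Q common, losses add: H = Σh = 104.0 m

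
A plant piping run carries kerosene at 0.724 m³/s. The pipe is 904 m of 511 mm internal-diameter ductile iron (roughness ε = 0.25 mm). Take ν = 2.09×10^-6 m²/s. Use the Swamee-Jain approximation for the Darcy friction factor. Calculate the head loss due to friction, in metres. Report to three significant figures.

V = 4Q/(πD²) = 4·0.724/(π·0.511²) = 3.530 m/s
Re = VD/ν = 3.530·0.511/2.09×10^-6 = 8.63×10^5 → turbulent
ε/D = 0.25/511 = 4.89×10^-4
Swamee-Jain: f = 0.01731
h_f = f(L/D)V²/(2g) = 0.01731·(904/0.511)·3.530²/(2·9.81) = 19.45 m

h_f ≈ 19.5 m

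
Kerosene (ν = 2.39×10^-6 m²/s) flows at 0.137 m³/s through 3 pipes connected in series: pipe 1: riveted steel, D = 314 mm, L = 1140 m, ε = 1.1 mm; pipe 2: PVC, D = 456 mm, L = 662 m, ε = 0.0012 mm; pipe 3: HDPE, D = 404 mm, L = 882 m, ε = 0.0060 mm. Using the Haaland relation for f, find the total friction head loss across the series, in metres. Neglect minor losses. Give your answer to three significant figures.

Pipe 1: V = 1.769 m/s, Re = 2.32×10^5, ε/D = 0.00350, f = 0.02787, h_1 = f(L/D)V²/2g = 16.14 m
Pipe 2: V = 0.8389 m/s, Re = 1.60×10^5, ε/D = 2.63×10^-6, f = 0.01621, h_2 = f(L/D)V²/2g = 0.8439 m
Pipe 3: V = 1.069 m/s, Re = 1.81×10^5, ε/D = 1.49×10^-5, f = 0.01590, h_3 = f(L/D)V²/2g = 2.020 m
Series → Q common, losses add: H = Σh = 19.00 m

H ≈ 19.0 m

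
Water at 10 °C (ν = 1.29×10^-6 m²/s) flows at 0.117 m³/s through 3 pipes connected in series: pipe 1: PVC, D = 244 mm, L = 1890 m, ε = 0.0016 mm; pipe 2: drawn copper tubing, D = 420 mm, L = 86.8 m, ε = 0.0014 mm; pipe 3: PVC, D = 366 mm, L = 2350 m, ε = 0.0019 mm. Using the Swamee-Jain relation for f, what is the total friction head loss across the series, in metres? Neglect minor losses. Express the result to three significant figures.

H ≈ 38.8 m

Pipe 1: V = 2.502 m/s, Re = 4.73×10^5, ε/D = 6.56×10^-6, f = 0.01332, h_1 = f(L/D)V²/2g = 32.93 m
Pipe 2: V = 0.8445 m/s, Re = 2.75×10^5, ε/D = 3.33×10^-6, f = 0.01465, h_2 = f(L/D)V²/2g = 0.1100 m
Pipe 3: V = 1.112 m/s, Re = 3.16×10^5, ε/D = 5.19×10^-6, f = 0.01430, h_3 = f(L/D)V²/2g = 5.788 m
Series → Q common, losses add: H = Σh = 38.83 m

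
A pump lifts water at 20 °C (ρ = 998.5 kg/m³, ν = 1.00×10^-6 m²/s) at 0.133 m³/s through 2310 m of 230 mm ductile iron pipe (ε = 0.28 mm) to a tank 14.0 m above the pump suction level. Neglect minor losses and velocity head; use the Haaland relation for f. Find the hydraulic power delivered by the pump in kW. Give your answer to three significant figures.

P_hyd ≈ 162 kW

V = 4Q/(πD²) = 3.201 m/s; Re = 7.36×10^5; ε/D = 0.00122; f = 0.02096
h_f = f(L/D)V²/2g = 110.0 m
Total head H = z + h_f = 14.0 + 110.0 = 124.0 m
P_hyd = ρgQH = 998.5·9.81·0.133·124.0 = 161.5 kW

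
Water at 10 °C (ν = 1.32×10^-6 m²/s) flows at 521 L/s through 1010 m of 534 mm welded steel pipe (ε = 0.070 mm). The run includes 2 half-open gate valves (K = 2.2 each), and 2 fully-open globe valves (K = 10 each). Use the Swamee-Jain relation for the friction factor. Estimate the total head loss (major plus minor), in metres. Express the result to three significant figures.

H_L ≈ 14.0 m

V = 4Q/(πD²) = 2.326 m/s; V²/2g = 0.2758 m
Re = 9.41×10^5, ε/D = 1.31×10^-4 → f = 0.01400 (Swamee-Jain)
Major: h_f = f(L/D)·V²/2g = 0.01400·1891·0.2758 = 7.306 m
Minor: ΣK = 24.4; h_m = ΣK·V²/2g = 6.730 m
Total H_L = 7.306 + 6.730 = 14.04 m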